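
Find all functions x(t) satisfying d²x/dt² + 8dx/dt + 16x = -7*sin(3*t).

x = -49*sin(3*t)/625 + 168*cos(3*t)/625 + C1*exp(-4*t) + C2*t*exp(-4*t)

Characteristic equation r² + 8r + 16 = 0 has discriminant (8)² - 4·(16) = 0, so r = -4 is a repeated root.
Hence x_h = (C1 + C2*t)*exp(-4*t).
Try x_p = A*cos(3*t) + B*sin(3*t). Substituting and equating the coefficients of cos(3t) and sin(3t) gives A = 168/625, B = -49/625, so x_p = -49*sin(3*t)/625 + 168*cos(3*t)/625.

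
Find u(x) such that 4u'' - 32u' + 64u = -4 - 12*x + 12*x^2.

u = -11/128 + 3*x**2/16 + C1*exp(4*x) + C2*x*exp(4*x)

Divide through by 4: u'' - 8u' + 16u = -1 - 3*x + 3*x^2.
Characteristic equation r² - 8r + 16 = 0 has discriminant (-8)² - 4·(16) = 0, so r = 4 is a repeated root.
Hence u_h = (C1 + C2*x)*exp(4*x).
For the particular solution try u_p = A0 + A1*x + A2*x^2. Substituting and matching coefficients of each power of x gives A0 = -11/128, A1 = 0, A2 = 3/16, so u_p = -11/128 + 3*x^2/16.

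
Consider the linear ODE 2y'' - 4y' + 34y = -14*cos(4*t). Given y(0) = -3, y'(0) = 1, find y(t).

Divide through by 2: y'' - 2y' + 17y = -7*cos(4*t).
Characteristic equation r² - 2r + 17 = 0 has discriminant (-2)² - 4·(17) = -64 < 0, so r = 1 ± 4i.
Hence y_h = C1*cos(4*t)*exp(t) + C2*exp(t)*sin(4*t).
Try y_p = A*cos(4*t) + B*sin(4*t). Substituting and equating the coefficients of cos(4t) and sin(4t) gives A = -7/65, B = 56/65, so y_p = -7*cos(4*t)/65 + 56*sin(4*t)/65.
General solution: y = -7*cos(4*t)/65 + 56*sin(4*t)/65 + C1*cos(4*t)*exp(t) + C2*exp(t)*sin(4*t).
Apply the initial conditions: y(0) = -7/65 + C1 = -3 and y'(0) = 224/65 + C1 + 4*C2 = 1. Solving gives C1 = -188/65, C2 = 29/260.

y = -7*cos(4*t)/65 + 56*sin(4*t)/65 - 188*cos(4*t)*exp(t)/65 + 29*exp(t)*sin(4*t)/260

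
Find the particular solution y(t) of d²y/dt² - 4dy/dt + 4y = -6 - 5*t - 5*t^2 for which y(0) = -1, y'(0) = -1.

y = -37/8 - 15*t/4 - 5*t**2/4 + 29*exp(2*t)/8 - 9*t*exp(2*t)/2

Characteristic equation r² - 4r + 4 = 0 has discriminant (-4)² - 4·(4) = 0, so r = 2 is a repeated root.
Hence y_h = (C1 + C2*t)*exp(2*t).
For the particular solution try y_p = A0 + A1*t + A2*t^2. Substituting and matching coefficients of each power of t gives A0 = -37/8, A1 = -15/4, A2 = -5/4, so y_p = -37/8 - 15*t/4 - 5*t^2/4.
General solution: y = -37/8 - 15*t/4 - 5*t^2/4 + C1*exp(2*t) + C2*t*exp(2*t).
Apply the initial conditions: y(0) = -37/8 + C1 = -1 and y'(0) = -15/4 + C2 + 2*C1 = -1. Solving gives C1 = 29/8, C2 = -9/2.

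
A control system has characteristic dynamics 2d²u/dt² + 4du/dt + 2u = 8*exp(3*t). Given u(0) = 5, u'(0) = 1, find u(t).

u = exp(3*t)/4 + 19*exp(-t)/4 + 5*t*exp(-t)

Divide through by 2: u'' + 2u' + u = 4*exp(3*t).
Characteristic equation r² + 2r + 1 = 0 has discriminant (2)² - 4·(1) = 0, so r = -1 is a repeated root.
Hence u_h = (C1 + C2*t)*exp(-t).
Try u_p = A*exp(3*t). Substituting into the equation and dividing by exp(3*t) gives A = 1/4, so u_p = exp(3*t)/4.
General solution: u = exp(3*t)/4 + C1*exp(-t) + C2*t*exp(-t).
Apply the initial conditions: u(0) = 1/4 + C1 = 5 and u'(0) = 3/4 + C2 - C1 = 1. Solving gives C1 = 19/4, C2 = 5.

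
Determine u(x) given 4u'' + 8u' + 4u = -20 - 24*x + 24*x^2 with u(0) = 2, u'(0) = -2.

Divide through by 4: u'' + 2u' + u = -5 - 6*x + 6*x^2.
Characteristic equation r² + 2r + 1 = 0 has discriminant (2)² - 4·(1) = 0, so r = -1 is a repeated root.
Hence u_h = (C1 + C2*x)*exp(-x).
For the particular solution try u_p = A0 + A1*x + A2*x^2. Substituting and matching coefficients of each power of x gives A0 = 43, A1 = -30, A2 = 6, so u_p = 43 - 30*x + 6*x^2.
General solution: u = 43 - 30*x + 6*x^2 + C1*exp(-x) + C2*x*exp(-x).
Apply the initial conditions: u(0) = 43 + C1 = 2 and u'(0) = -30 + C2 - C1 = -2. Solving gives C1 = -41, C2 = -13.

u = 43 - 41*exp(-x) - 30*x + 6*x**2 - 13*x*exp(-x)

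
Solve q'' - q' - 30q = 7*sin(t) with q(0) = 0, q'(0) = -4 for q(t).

Characteristic equation r² - r - 30 = 0 factors as (r + 5)(r - 6) = 0, so r = -5, 6.
Hence q_h = C1*exp(-5*t) + C2*exp(6*t).
Try q_p = A*cos(t) + B*sin(t). Substituting and equating the coefficients of cos(t) and sin(t) gives A = 7/962, B = -217/962, so q_p = -217*sin(t)/962 + 7*cos(t)/962.
General solution: q = -217*sin(t)/962 + 7*cos(t)/962 + C1*exp(-5*t) + C2*exp(6*t).
Apply the initial conditions: q(0) = 7/962 + C1 + C2 = 0 and q'(0) = -217/962 - 5*C1 + 6*C2 = -4. Solving gives C1 = 97/286, C2 = -141/407.

q = -217*sin(t)/962 - 141*exp(6*t)/407 + 7*cos(t)/962 + 97*exp(-5*t)/286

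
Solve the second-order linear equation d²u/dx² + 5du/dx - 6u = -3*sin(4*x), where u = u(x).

Characteristic equation r² + 5r - 6 = 0 factors as (r - 1)(r + 6) = 0, so r = 1, -6.
Hence u_h = C1*exp(x) + C2*exp(-6*x).
Try u_p = A*cos(4*x) + B*sin(4*x). Substituting and equating the coefficients of cos(4x) and sin(4x) gives A = 15/221, B = 33/442, so u_p = 15*cos(4*x)/221 + 33*sin(4*x)/442.

u = 15*cos(4*x)/221 + 33*sin(4*x)/442 + C1*exp(x) + C2*exp(-6*x)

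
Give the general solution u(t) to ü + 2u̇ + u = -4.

Characteristic equation r² + 2r + 1 = 0 has discriminant (2)² - 4·(1) = 0, so r = -1 is a repeated root.
Hence u_h = (C1 + C2*t)*exp(-t).
For the particular solution try u_p = A0. Substituting and matching coefficients of each power of t gives A0 = -4, so u_p = -4.

u = -4 + C1*exp(-t) + C2*t*exp(-t)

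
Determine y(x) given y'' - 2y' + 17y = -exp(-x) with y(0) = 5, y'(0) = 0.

Characteristic equation r² - 2r + 17 = 0 has discriminant (-2)² - 4·(17) = -64 < 0, so r = 1 ± 4i.
Hence y_h = C1*cos(4*x)*exp(x) + C2*exp(x)*sin(4*x).
Try y_p = A*exp(-x). Substituting into the equation and dividing by exp(-x) gives A = -1/20, so y_p = -exp(-x)/20.
General solution: y = -exp(-x)/20 + C1*cos(4*x)*exp(x) + C2*exp(x)*sin(4*x).
Apply the initial conditions: y(0) = -1/20 + C1 = 5 and y'(0) = 1/20 + C1 + 4*C2 = 0. Solving gives C1 = 101/20, C2 = -51/40.

y = -exp(-x)/20 - 51*exp(x)*sin(4*x)/40 + 101*cos(4*x)*exp(x)/20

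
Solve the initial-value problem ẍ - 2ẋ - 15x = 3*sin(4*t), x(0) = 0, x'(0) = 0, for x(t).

Characteristic equation r² - 2r - 15 = 0 factors as (r + 3)(r - 5) = 0, so r = -3, 5.
Hence x_h = C1*exp(-3*t) + C2*exp(5*t).
Try x_p = A*cos(4*t) + B*sin(4*t). Substituting and equating the coefficients of cos(4t) and sin(4t) gives A = 24/1025, B = -93/1025, so x_p = -93*sin(4*t)/1025 + 24*cos(4*t)/1025.
General solution: x = -93*sin(4*t)/1025 + 24*cos(4*t)/1025 + C1*exp(-3*t) + C2*exp(5*t).
Apply the initial conditions: x(0) = 24/1025 + C1 + C2 = 0 and x'(0) = -372/1025 - 3*C1 + 5*C2 = 0. Solving gives C1 = -3/50, C2 = 3/82.

x = -93*sin(4*t)/1025 - 3*exp(-3*t)/50 + 3*exp(5*t)/82 + 24*cos(4*t)/1025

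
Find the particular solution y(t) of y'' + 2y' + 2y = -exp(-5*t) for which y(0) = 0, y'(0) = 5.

Characteristic equation r² + 2r + 2 = 0 has discriminant (2)² - 4·(2) = -4 < 0, so r = -1 ± i.
Hence y_h = C1*cos(t)*exp(-t) + C2*exp(-t)*sin(t).
Try y_p = A*exp(-5*t). Substituting into the equation and dividing by exp(-5*t) gives A = -1/17, so y_p = -exp(-5*t)/17.
General solution: y = -exp(-5*t)/17 + C1*cos(t)*exp(-t) + C2*exp(-t)*sin(t).
Apply the initial conditions: y(0) = -1/17 + C1 = 0 and y'(0) = 5/17 + C2 - C1 = 5. Solving gives C1 = 1/17, C2 = 81/17.

y = -exp(-5*t)/17 + cos(t)*exp(-t)/17 + 81*exp(-t)*sin(t)/17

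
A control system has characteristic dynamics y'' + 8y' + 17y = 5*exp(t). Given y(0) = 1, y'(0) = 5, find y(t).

y = 5*exp(t)/26 + 21*cos(t)*exp(-4*t)/26 + 209*exp(-4*t)*sin(t)/26

Characteristic equation r² + 8r + 17 = 0 has discriminant (8)² - 4·(17) = -4 < 0, so r = -4 ± i.
Hence y_h = C1*cos(t)*exp(-4*t) + C2*exp(-4*t)*sin(t).
Try y_p = A*exp(t). Substituting into the equation and dividing by exp(t) gives A = 5/26, so y_p = 5*exp(t)/26.
General solution: y = 5*exp(t)/26 + C1*cos(t)*exp(-4*t) + C2*exp(-4*t)*sin(t).
Apply the initial conditions: y(0) = 5/26 + C1 = 1 and y'(0) = 5/26 + C2 - 4*C1 = 5. Solving gives C1 = 21/26, C2 = 209/26.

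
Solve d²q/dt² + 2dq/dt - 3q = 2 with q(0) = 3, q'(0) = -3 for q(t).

q = -2/3 + 2*exp(t) + 5*exp(-3*t)/3

Characteristic equation r² + 2r - 3 = 0 factors as (r + 3)(r - 1) = 0, so r = -3, 1.
Hence q_h = C1*exp(-3*t) + C2*exp(t).
For the particular solution try q_p = A0. Substituting and matching coefficients of each power of t gives A0 = -2/3, so q_p = -2/3.
General solution: q = -2/3 + C1*exp(-3*t) + C2*exp(t).
Apply the initial conditions: q(0) = -2/3 + C1 + C2 = 3 and q'(0) = C2 - 3*C1 = -3. Solving gives C1 = 5/3, C2 = 2.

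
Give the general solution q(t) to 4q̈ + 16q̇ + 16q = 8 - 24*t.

q = 2 - 3*t/2 + C1*exp(-2*t) + C2*t*exp(-2*t)

Divide through by 4: q'' + 4q' + 4q = 2 - 6*t.
Characteristic equation r² + 4r + 4 = 0 has discriminant (4)² - 4·(4) = 0, so r = -2 is a repeated root.
Hence q_h = (C1 + C2*t)*exp(-2*t).
For the particular solution try q_p = A0 + A1*t. Substituting and matching coefficients of each power of t gives A0 = 2, A1 = -3/2, so q_p = 2 - 3*t/2.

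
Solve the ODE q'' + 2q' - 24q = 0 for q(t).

Characteristic equation r² + 2r - 24 = 0 factors as (r - 4)(r + 6) = 0, so r = 4, -6.
Hence q_h = C1*exp(4*t) + C2*exp(-6*t).

q = C1*exp(4*t) + C2*exp(-6*t)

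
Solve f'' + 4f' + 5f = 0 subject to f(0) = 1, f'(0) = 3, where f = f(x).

Characteristic equation r² + 4r + 5 = 0 has discriminant (4)² - 4·(5) = -4 < 0, so r = -2 ± i.
Hence f_h = C1*cos(x)*exp(-2*x) + C2*exp(-2*x)*sin(x).
Apply the initial conditions: f(0) = C1 = 1 and f'(0) = C2 - 2*C1 = 3. Solving gives C1 = 1, C2 = 5.

f = cos(x)*exp(-2*x) + 5*exp(-2*x)*sin(x)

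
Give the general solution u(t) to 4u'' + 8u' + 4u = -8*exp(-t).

Divide through by 4: u'' + 2u' + u = -2*exp(-t).
Characteristic equation r² + 2r + 1 = 0 has discriminant (2)² - 4·(1) = 0, so r = -1 is a repeated root.
Hence u_h = (C1 + C2*t)*exp(-t).
Since exp(-t) solves the homogeneous equation (r = -1 is a root of multiplicity 2), multiply the trial by t^2. Try u_p = A*t^2*exp(-t). Substituting into the equation and dividing by exp(-t) gives A = -1, so u_p = -t^2*exp(-t).

u = C1*exp(-t) - t**2*exp(-t) + C2*t*exp(-t)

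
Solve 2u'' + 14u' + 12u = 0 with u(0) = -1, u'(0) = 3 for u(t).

Divide through by 2: u'' + 7u' + 6u = 0.
Characteristic equation r² + 7r + 6 = 0 factors as (r + 1)(r + 6) = 0, so r = -1, -6.
Hence u_h = C1*exp(-t) + C2*exp(-6*t).
Apply the initial conditions: u(0) = C1 + C2 = -1 and u'(0) = -C1 - 6*C2 = 3. Solving gives C1 = -3/5, C2 = -2/5.

u = -3*exp(-t)/5 - 2*exp(-6*t)/5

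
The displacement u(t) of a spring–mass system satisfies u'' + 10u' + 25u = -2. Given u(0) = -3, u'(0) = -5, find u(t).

Characteristic equation r² + 10r + 25 = 0 has discriminant (10)² - 4·(25) = 0, so r = -5 is a repeated root.
Hence u_h = (C1 + C2*t)*exp(-5*t).
For the particular solution try u_p = A0. Substituting and matching coefficients of each power of t gives A0 = -2/25, so u_p = -2/25.
General solution: u = -2/25 + C1*exp(-5*t) + C2*t*exp(-5*t).
Apply the initial conditions: u(0) = -2/25 + C1 = -3 and u'(0) = C2 - 5*C1 = -5. Solving gives C1 = -73/25, C2 = -98/5.

u = -2/25 - 73*exp(-5*t)/25 - 98*t*exp(-5*t)/5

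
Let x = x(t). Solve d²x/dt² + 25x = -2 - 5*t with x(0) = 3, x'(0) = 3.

Characteristic equation r² + 25 = 0 has discriminant (0)² - 4·(25) = -100 < 0, so r = ± 5i.
Hence x_h = C1*cos(5*t) + C2*sin(5*t).
For the particular solution try x_p = A0 + A1*t. Substituting and matching coefficients of each power of t gives A0 = -2/25, A1 = -1/5, so x_p = -2/25 - t/5.
General solution: x = -2/25 - t/5 + C1*cos(5*t) + C2*sin(5*t).
Apply the initial conditions: x(0) = -2/25 + C1 = 3 and x'(0) = -1/5 + 5*C2 = 3. Solving gives C1 = 77/25, C2 = 16/25.

x = -2/25 - t/5 + 16*sin(5*t)/25 + 77*cos(5*t)/25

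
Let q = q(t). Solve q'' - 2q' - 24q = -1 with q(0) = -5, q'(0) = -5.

q = 1/24 - 151*exp(6*t)/60 - 101*exp(-4*t)/40

Characteristic equation r² - 2r - 24 = 0 factors as (r + 4)(r - 6) = 0, so r = -4, 6.
Hence q_h = C1*exp(-4*t) + C2*exp(6*t).
For the particular solution try q_p = A0. Substituting and matching coefficients of each power of t gives A0 = 1/24, so q_p = 1/24.
General solution: q = 1/24 + C1*exp(-4*t) + C2*exp(6*t).
Apply the initial conditions: q(0) = 1/24 + C1 + C2 = -5 and q'(0) = -4*C1 + 6*C2 = -5. Solving gives C1 = -101/40, C2 = -151/60.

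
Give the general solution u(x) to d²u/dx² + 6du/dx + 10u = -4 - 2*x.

Characteristic equation r² + 6r + 10 = 0 has discriminant (6)² - 4·(10) = -4 < 0, so r = -3 ± i.
Hence u_h = C1*cos(x)*exp(-3*x) + C2*exp(-3*x)*sin(x).
For the particular solution try u_p = A0 + A1*x. Substituting and matching coefficients of each power of x gives A0 = -7/25, A1 = -1/5, so u_p = -7/25 - x/5.

u = -7/25 - x/5 + C1*cos(x)*exp(-3*x) + C2*exp(-3*x)*sin(x)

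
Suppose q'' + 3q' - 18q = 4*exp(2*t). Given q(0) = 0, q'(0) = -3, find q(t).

q = -exp(2*t)/2 + exp(3*t)/9 + 7*exp(-6*t)/18

Characteristic equation r² + 3r - 18 = 0 factors as (r - 3)(r + 6) = 0, so r = 3, -6.
Hence q_h = C1*exp(3*t) + C2*exp(-6*t).
Try q_p = A*exp(2*t). Substituting into the equation and dividing by exp(2*t) gives A = -1/2, so q_p = -exp(2*t)/2.
General solution: q = -exp(2*t)/2 + C1*exp(3*t) + C2*exp(-6*t).
Apply the initial conditions: q(0) = -1/2 + C1 + C2 = 0 and q'(0) = -1 - 6*C2 + 3*C1 = -3. Solving gives C1 = 1/9, C2 = 7/18.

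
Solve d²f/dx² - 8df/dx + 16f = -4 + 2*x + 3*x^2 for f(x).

Characteristic equation r² - 8r + 16 = 0 has discriminant (-8)² - 4·(16) = 0, so r = 4 is a repeated root.
Hence f_h = (C1 + C2*x)*exp(4*x).
For the particular solution try f_p = A0 + A1*x + A2*x^2. Substituting and matching coefficients of each power of x gives A0 = -15/128, A1 = 5/16, A2 = 3/16, so f_p = -15/128 + 3*x^2/16 + 5*x/16.

f = -15/128 + 3*x**2/16 + 5*x/16 + C1*exp(4*x) + C2*x*exp(4*x)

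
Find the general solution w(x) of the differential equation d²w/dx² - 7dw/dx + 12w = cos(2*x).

Characteristic equation r² - 7r + 12 = 0 factors as (r - 3)(r - 4) = 0, so r = 3, 4.
Hence w_h = C1*exp(3*x) + C2*exp(4*x).
Try w_p = A*cos(2*x) + B*sin(2*x). Substituting and equating the coefficients of cos(2x) and sin(2x) gives A = 2/65, B = -7/130, so w_p = -7*sin(2*x)/130 + 2*cos(2*x)/65.

w = -7*sin(2*x)/130 + 2*cos(2*x)/65 + C1*exp(3*x) + C2*exp(4*x)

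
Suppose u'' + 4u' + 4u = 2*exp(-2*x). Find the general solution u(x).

Characteristic equation r² + 4r + 4 = 0 has discriminant (4)² - 4·(4) = 0, so r = -2 is a repeated root.
Hence u_h = (C1 + C2*x)*exp(-2*x).
Since exp(-2*x) solves the homogeneous equation (r = -2 is a root of multiplicity 2), multiply the trial by x^2. Try u_p = A*x^2*exp(-2*x). Substituting into the equation and dividing by exp(-2*x) gives A = 1, so u_p = x^2*exp(-2*x).

u = C1*exp(-2*x) + x**2*exp(-2*x) + C2*x*exp(-2*x)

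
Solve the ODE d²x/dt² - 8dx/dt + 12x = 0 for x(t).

Characteristic equation r² - 8r + 12 = 0 factors as (r - 6)(r - 2) = 0, so r = 6, 2.
Hence x_h = C1*exp(6*t) + C2*exp(2*t).

x = C1*exp(6*t) + C2*exp(2*t)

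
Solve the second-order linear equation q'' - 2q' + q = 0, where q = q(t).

Characteristic equation r² - 2r + 1 = 0 has discriminant (-2)² - 4·(1) = 0, so r = 1 is a repeated root.
Hence q_h = (C1 + C2*t)*exp(t).

q = C1*exp(t) + C2*t*exp(t)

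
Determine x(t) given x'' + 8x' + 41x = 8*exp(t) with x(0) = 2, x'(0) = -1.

Characteristic equation r² + 8r + 41 = 0 has discriminant (8)² - 4·(41) = -100 < 0, so r = -4 ± 5i.
Hence x_h = C1*cos(5*t)*exp(-4*t) + C2*exp(-4*t)*sin(5*t).
Try x_p = A*exp(t). Substituting into the equation and dividing by exp(t) gives A = 4/25, so x_p = 4*exp(t)/25.
General solution: x = 4*exp(t)/25 + C1*cos(5*t)*exp(-4*t) + C2*exp(-4*t)*sin(5*t).
Apply the initial conditions: x(0) = 4/25 + C1 = 2 and x'(0) = 4/25 - 4*C1 + 5*C2 = -1. Solving gives C1 = 46/25, C2 = 31/25.

x = 4*exp(t)/25 + 31*exp(-4*t)*sin(5*t)/25 + 46*cos(5*t)*exp(-4*t)/25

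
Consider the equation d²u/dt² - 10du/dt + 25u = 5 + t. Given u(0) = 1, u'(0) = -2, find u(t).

u = 27/125 + t/25 + 98*exp(5*t)/125 - 149*t*exp(5*t)/25

Characteristic equation r² - 10r + 25 = 0 has discriminant (-10)² - 4·(25) = 0, so r = 5 is a repeated root.
Hence u_h = (C1 + C2*t)*exp(5*t).
For the particular solution try u_p = A0 + A1*t. Substituting and matching coefficients of each power of t gives A0 = 27/125, A1 = 1/25, so u_p = 27/125 + t/25.
General solution: u = 27/125 + t/25 + C1*exp(5*t) + C2*t*exp(5*t).
Apply the initial conditions: u(0) = 27/125 + C1 = 1 and u'(0) = 1/25 + C2 + 5*C1 = -2. Solving gives C1 = 98/125, C2 = -149/25.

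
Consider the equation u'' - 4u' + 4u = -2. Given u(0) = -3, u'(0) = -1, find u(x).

u = -1/2 - 5*exp(2*x)/2 + 4*x*exp(2*x)

Characteristic equation r² - 4r + 4 = 0 has discriminant (-4)² - 4·(4) = 0, so r = 2 is a repeated root.
Hence u_h = (C1 + C2*x)*exp(2*x).
For the particular solution try u_p = A0. Substituting and matching coefficients of each power of x gives A0 = -1/2, so u_p = -1/2.
General solution: u = -1/2 + C1*exp(2*x) + C2*x*exp(2*x).
Apply the initial conditions: u(0) = -1/2 + C1 = -3 and u'(0) = C2 + 2*C1 = -1. Solving gives C1 = -5/2, C2 = 4.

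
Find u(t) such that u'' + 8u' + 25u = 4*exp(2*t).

Characteristic equation r² + 8r + 25 = 0 has discriminant (8)² - 4·(25) = -36 < 0, so r = -4 ± 3i.
Hence u_h = C1*cos(3*t)*exp(-4*t) + C2*exp(-4*t)*sin(3*t).
Try u_p = A*exp(2*t). Substituting into the equation and dividing by exp(2*t) gives A = 4/45, so u_p = 4*exp(2*t)/45.

u = 4*exp(2*t)/45 + C1*cos(3*t)*exp(-4*t) + C2*exp(-4*t)*sin(3*t)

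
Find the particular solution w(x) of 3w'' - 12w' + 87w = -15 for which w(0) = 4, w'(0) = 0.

Divide through by 3: w'' - 4w' + 29w = -5.
Characteristic equation r² - 4r + 29 = 0 has discriminant (-4)² - 4·(29) = -100 < 0, so r = 2 ± 5i.
Hence w_h = C1*cos(5*x)*exp(2*x) + C2*exp(2*x)*sin(5*x).
For the particular solution try w_p = A0. Substituting and matching coefficients of each power of x gives A0 = -5/29, so w_p = -5/29.
General solution: w = -5/29 + C1*cos(5*x)*exp(2*x) + C2*exp(2*x)*sin(5*x).
Apply the initial conditions: w(0) = -5/29 + C1 = 4 and w'(0) = 2*C1 + 5*C2 = 0. Solving gives C1 = 121/29, C2 = -242/145.

w = -5/29 - 242*exp(2*x)*sin(5*x)/145 + 121*cos(5*x)*exp(2*x)/29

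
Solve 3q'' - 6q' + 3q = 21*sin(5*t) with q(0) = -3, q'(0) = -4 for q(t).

Divide through by 3: q'' - 2q' + q = 7*sin(5*t).
Characteristic equation r² - 2r + 1 = 0 has discriminant (-2)² - 4·(1) = 0, so r = 1 is a repeated root.
Hence q_h = (C1 + C2*t)*exp(t).
Try q_p = A*cos(5*t) + B*sin(5*t). Substituting and equating the coefficients of cos(5t) and sin(5t) gives A = 35/338, B = -42/169, so q_p = -42*sin(5*t)/169 + 35*cos(5*t)/338.
General solution: q = -42*sin(5*t)/169 + 35*cos(5*t)/338 + C1*exp(t) + C2*t*exp(t).
Apply the initial conditions: q(0) = 35/338 + C1 = -3 and q'(0) = -210/169 + C1 + C2 = -4. Solving gives C1 = -1049/338, C2 = 9/26.

q = -1049*exp(t)/338 - 42*sin(5*t)/169 + 35*cos(5*t)/338 + 9*t*exp(t)/26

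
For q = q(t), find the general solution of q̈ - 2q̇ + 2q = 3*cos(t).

Characteristic equation r² - 2r + 2 = 0 has discriminant (-2)² - 4·(2) = -4 < 0, so r = 1 ± i.
Hence q_h = C1*cos(t)*exp(t) + C2*exp(t)*sin(t).
Try q_p = A*cos(t) + B*sin(t). Substituting and equating the coefficients of cos(t) and sin(t) gives A = 3/5, B = -6/5, so q_p = -6*sin(t)/5 + 3*cos(t)/5.

q = -6*sin(t)/5 + 3*cos(t)/5 + C1*cos(t)*exp(t) + C2*exp(t)*sin(t)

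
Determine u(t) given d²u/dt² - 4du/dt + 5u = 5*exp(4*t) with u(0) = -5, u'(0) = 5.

u = -6*cos(t)*exp(2*t) + 13*exp(2*t)*sin(t) + exp(4*t)

Characteristic equation r² - 4r + 5 = 0 has discriminant (-4)² - 4·(5) = -4 < 0, so r = 2 ± i.
Hence u_h = C1*cos(t)*exp(2*t) + C2*exp(2*t)*sin(t).
Try u_p = A*exp(4*t). Substituting into the equation and dividing by exp(4*t) gives A = 1, so u_p = exp(4*t).
General solution: u = C1*cos(t)*exp(2*t) + C2*exp(2*t)*sin(t) + exp(4*t).
Apply the initial conditions: u(0) = 1 + C1 = -5 and u'(0) = 4 + C2 + 2*C1 = 5. Solving gives C1 = -6, C2 = 13.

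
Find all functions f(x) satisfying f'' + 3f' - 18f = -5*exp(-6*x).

f = C1*exp(-6*x) + C2*exp(3*x) + 5*x*exp(-6*x)/9

Characteristic equation r² + 3r - 18 = 0 factors as (r + 6)(r - 3) = 0, so r = -6, 3.
Hence f_h = C1*exp(-6*x) + C2*exp(3*x).
Since exp(-6*x) solves the homogeneous equation (r = -6 is a root of multiplicity 1), multiply the trial by x. Try f_p = A*x*exp(-6*x). Substituting into the equation and dividing by exp(-6*x) gives A = 5/9, so f_p = 5*x*exp(-6*x)/9.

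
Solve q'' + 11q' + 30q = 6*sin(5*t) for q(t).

Characteristic equation r² + 11r + 30 = 0 factors as (r + 6)(r + 5) = 0, so r = -6, -5.
Hence q_h = C1*exp(-6*t) + C2*exp(-5*t).
Try q_p = A*cos(5*t) + B*sin(5*t). Substituting and equating the coefficients of cos(5t) and sin(5t) gives A = -33/305, B = 3/305, so q_p = -33*cos(5*t)/305 + 3*sin(5*t)/305.

q = -33*cos(5*t)/305 + 3*sin(5*t)/305 + C1*exp(-6*t) + C2*exp(-5*t)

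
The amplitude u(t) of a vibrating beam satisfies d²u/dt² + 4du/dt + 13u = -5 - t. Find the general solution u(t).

u = -61/169 - t/13 + C1*cos(3*t)*exp(-2*t) + C2*exp(-2*t)*sin(3*t)

Characteristic equation r² + 4r + 13 = 0 has discriminant (4)² - 4·(13) = -36 < 0, so r = -2 ± 3i.
Hence u_h = C1*cos(3*t)*exp(-2*t) + C2*exp(-2*t)*sin(3*t).
For the particular solution try u_p = A0 + A1*t. Substituting and matching coefficients of each power of t gives A0 = -61/169, A1 = -1/13, so u_p = -61/169 - t/13.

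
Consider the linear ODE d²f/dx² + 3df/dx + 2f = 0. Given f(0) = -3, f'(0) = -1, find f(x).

Characteristic equation r² + 3r + 2 = 0 factors as (r + 2)(r + 1) = 0, so r = -2, -1.
Hence f_h = C1*exp(-2*x) + C2*exp(-x).
Apply the initial conditions: f(0) = C1 + C2 = -3 and f'(0) = -C2 - 2*C1 = -1. Solving gives C1 = 4, C2 = -7.

f = -7*exp(-x) + 4*exp(-2*x)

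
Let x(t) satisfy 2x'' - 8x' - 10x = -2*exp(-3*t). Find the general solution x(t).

x = -exp(-3*t)/16 + C1*exp(-t) + C2*exp(5*t)

Divide through by 2: x'' - 4x' - 5x = -exp(-3*t).
Characteristic equation r² - 4r - 5 = 0 factors as (r + 1)(r - 5) = 0, so r = -1, 5.
Hence x_h = C1*exp(-t) + C2*exp(5*t).
Try x_p = A*exp(-3*t). Substituting into the equation and dividing by exp(-3*t) gives A = -1/16, so x_p = -exp(-3*t)/16.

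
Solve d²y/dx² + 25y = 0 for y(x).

Characteristic equation r² + 25 = 0 has discriminant (0)² - 4·(25) = -100 < 0, so r = ± 5i.
Hence y_h = C1*cos(5*x) + C2*sin(5*x).

y = C1*cos(5*x) + C2*sin(5*x)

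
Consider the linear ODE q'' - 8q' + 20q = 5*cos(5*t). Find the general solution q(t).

Characteristic equation r² - 8r + 20 = 0 has discriminant (-8)² - 4·(20) = -16 < 0, so r = 4 ± 2i.
Hence q_h = C1*cos(2*t)*exp(4*t) + C2*exp(4*t)*sin(2*t).
Try q_p = A*cos(5*t) + B*sin(5*t). Substituting and equating the coefficients of cos(5t) and sin(5t) gives A = -1/65, B = -8/65, so q_p = -8*sin(5*t)/65 - cos(5*t)/65.

q = -8*sin(5*t)/65 - cos(5*t)/65 + C1*cos(2*t)*exp(4*t) + C2*exp(4*t)*sin(2*t)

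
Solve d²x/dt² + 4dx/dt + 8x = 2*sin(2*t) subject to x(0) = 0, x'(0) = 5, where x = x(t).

Characteristic equation r² + 4r + 8 = 0 has discriminant (4)² - 4·(8) = -16 < 0, so r = -2 ± 2i.
Hence x_h = C1*cos(2*t)*exp(-2*t) + C2*exp(-2*t)*sin(2*t).
Try x_p = A*cos(2*t) + B*sin(2*t). Substituting and equating the coefficients of cos(2t) and sin(2t) gives A = -1/5, B = 1/10, so x_p = -cos(2*t)/5 + sin(2*t)/10.
General solution: x = -cos(2*t)/5 + sin(2*t)/10 + C1*cos(2*t)*exp(-2*t) + C2*exp(-2*t)*sin(2*t).
Apply the initial conditions: x(0) = -1/5 + C1 = 0 and x'(0) = 1/5 - 2*C1 + 2*C2 = 5. Solving gives C1 = 1/5, C2 = 13/5.

x = -cos(2*t)/5 + sin(2*t)/10 + cos(2*t)*exp(-2*t)/5 + 13*exp(-2*t)*sin(2*t)/5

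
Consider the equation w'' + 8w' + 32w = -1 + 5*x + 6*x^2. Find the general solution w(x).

Characteristic equation r² + 8r + 32 = 0 has discriminant (8)² - 4·(32) = -64 < 0, so r = -4 ± 4i.
Hence w_h = C1*cos(4*x)*exp(-4*x) + C2*exp(-4*x)*sin(4*x).
For the particular solution try w_p = A0 + A1*x + A2*x^2. Substituting and matching coefficients of each power of x gives A0 = -15/256, A1 = 1/16, A2 = 3/16, so w_p = -15/256 + x/16 + 3*x^2/16.

w = -15/256 + x/16 + 3*x**2/16 + C1*cos(4*x)*exp(-4*x) + C2*exp(-4*x)*sin(4*x)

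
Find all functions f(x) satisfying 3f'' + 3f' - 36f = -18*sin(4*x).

Divide through by 3: f'' + f' - 12f = -6*sin(4*x).
Characteristic equation r² + r - 12 = 0 factors as (r - 3)(r + 4) = 0, so r = 3, -4.
Hence f_h = C1*exp(3*x) + C2*exp(-4*x).
Try f_p = A*cos(4*x) + B*sin(4*x). Substituting and equating the coefficients of cos(4x) and sin(4x) gives A = 3/100, B = 21/100, so f_p = 3*cos(4*x)/100 + 21*sin(4*x)/100.

f = 3*cos(4*x)/100 + 21*sin(4*x)/100 + C1*exp(3*x) + C2*exp(-4*x)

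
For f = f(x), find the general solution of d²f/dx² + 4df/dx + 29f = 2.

Characteristic equation r² + 4r + 29 = 0 has discriminant (4)² - 4·(29) = -100 < 0, so r = -2 ± 5i.
Hence f_h = C1*cos(5*x)*exp(-2*x) + C2*exp(-2*x)*sin(5*x).
For the particular solution try f_p = A0. Substituting and matching coefficients of each power of x gives A0 = 2/29, so f_p = 2/29.

f = 2/29 + C1*cos(5*x)*exp(-2*x) + C2*exp(-2*x)*sin(5*x)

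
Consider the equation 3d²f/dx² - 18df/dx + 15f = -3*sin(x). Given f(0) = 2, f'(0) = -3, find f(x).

f = -131*exp(5*x)/104 - 3*cos(x)/26 - sin(x)/13 + 27*exp(x)/8

Divide through by 3: f'' - 6f' + 5f = -sin(x).
Characteristic equation r² - 6r + 5 = 0 factors as (r - 5)(r - 1) = 0, so r = 5, 1.
Hence f_h = C1*exp(5*x) + C2*exp(x).
Try f_p = A*cos(x) + B*sin(x). Substituting and equating the coefficients of cos(x) and sin(x) gives A = -3/26, B = -1/13, so f_p = -3*cos(x)/26 - sin(x)/13.
General solution: f = -3*cos(x)/26 - sin(x)/13 + C1*exp(5*x) + C2*exp(x).
Apply the initial conditions: f(0) = -3/26 + C1 + C2 = 2 and f'(0) = -1/13 + C2 + 5*C1 = -3. Solving gives C1 = -131/104, C2 = 27/8.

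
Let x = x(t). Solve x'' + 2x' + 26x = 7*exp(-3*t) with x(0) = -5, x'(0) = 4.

x = 7*exp(-3*t)/29 - 152*cos(5*t)*exp(-t)/29 - 3*exp(-t)*sin(5*t)/29

Characteristic equation r² + 2r + 26 = 0 has discriminant (2)² - 4·(26) = -100 < 0, so r = -1 ± 5i.
Hence x_h = C1*cos(5*t)*exp(-t) + C2*exp(-t)*sin(5*t).
Try x_p = A*exp(-3*t). Substituting into the equation and dividing by exp(-3*t) gives A = 7/29, so x_p = 7*exp(-3*t)/29.
General solution: x = 7*exp(-3*t)/29 + C1*cos(5*t)*exp(-t) + C2*exp(-t)*sin(5*t).
Apply the initial conditions: x(0) = 7/29 + C1 = -5 and x'(0) = -21/29 - C1 + 5*C2 = 4. Solving gives C1 = -152/29, C2 = -3/29.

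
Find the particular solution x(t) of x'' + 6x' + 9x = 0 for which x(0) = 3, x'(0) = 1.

Characteristic equation r² + 6r + 9 = 0 has discriminant (6)² - 4·(9) = 0, so r = -3 is a repeated root.
Hence x_h = (C1 + C2*t)*exp(-3*t).
Apply the initial conditions: x(0) = C1 = 3 and x'(0) = C2 - 3*C1 = 1. Solving gives C1 = 3, C2 = 10.

x = 3*exp(-3*t) + 10*t*exp(-3*t)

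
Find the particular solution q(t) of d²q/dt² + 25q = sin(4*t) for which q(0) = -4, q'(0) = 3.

q = -4*cos(5*t) + sin(4*t)/9 + 23*sin(5*t)/45

Characteristic equation r² + 25 = 0 has discriminant (0)² - 4·(25) = -100 < 0, so r = ± 5i.
Hence q_h = C1*cos(5*t) + C2*sin(5*t).
Try q_p = A*cos(4*t) + B*sin(4*t). Substituting and equating the coefficients of cos(4t) and sin(4t) gives A = 0, B = 1/9, so q_p = sin(4*t)/9.
General solution: q = sin(4*t)/9 + C1*cos(5*t) + C2*sin(5*t).
Apply the initial conditions: q(0) = C1 = -4 and q'(0) = 4/9 + 5*C2 = 3. Solving gives C1 = -4, C2 = 23/45.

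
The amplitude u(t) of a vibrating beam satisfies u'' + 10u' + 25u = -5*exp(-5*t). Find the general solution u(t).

u = C1*exp(-5*t) - 5*t**2*exp(-5*t)/2 + C2*t*exp(-5*t)

Characteristic equation r² + 10r + 25 = 0 has discriminant (10)² - 4·(25) = 0, so r = -5 is a repeated root.
Hence u_h = (C1 + C2*t)*exp(-5*t).
Since exp(-5*t) solves the homogeneous equation (r = -5 is a root of multiplicity 2), multiply the trial by t^2. Try u_p = A*t^2*exp(-5*t). Substituting into the equation and dividing by exp(-5*t) gives A = -5/2, so u_p = -5*t^2*exp(-5*t)/2.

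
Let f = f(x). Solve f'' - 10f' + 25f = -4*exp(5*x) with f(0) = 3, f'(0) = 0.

Characteristic equation r² - 10r + 25 = 0 has discriminant (-10)² - 4·(25) = 0, so r = 5 is a repeated root.
Hence f_h = (C1 + C2*x)*exp(5*x).
Since exp(5*x) solves the homogeneous equation (r = 5 is a root of multiplicity 2), multiply the trial by x^2. Try f_p = A*x^2*exp(5*x). Substituting into the equation and dividing by exp(5*x) gives A = -2, so f_p = -2*x^2*exp(5*x).
General solution: f = C1*exp(5*x) - 2*x^2*exp(5*x) + C2*x*exp(5*x).
Apply the initial conditions: f(0) = C1 = 3 and f'(0) = C2 + 5*C1 = 0. Solving gives C1 = 3, C2 = -15.

f = 3*exp(5*x) - 15*x*exp(5*x) - 2*x**2*exp(5*x)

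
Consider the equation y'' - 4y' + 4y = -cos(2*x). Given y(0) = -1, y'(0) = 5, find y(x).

Characteristic equation r² - 4r + 4 = 0 has discriminant (-4)² - 4·(4) = 0, so r = 2 is a repeated root.
Hence y_h = (C1 + C2*x)*exp(2*x).
Try y_p = A*cos(2*x) + B*sin(2*x). Substituting and equating the coefficients of cos(2x) and sin(2x) gives A = 0, B = 1/8, so y_p = sin(2*x)/8.
General solution: y = sin(2*x)/8 + C1*exp(2*x) + C2*x*exp(2*x).
Apply the initial conditions: y(0) = C1 = -1 and y'(0) = 1/4 + C2 + 2*C1 = 5. Solving gives C1 = -1, C2 = 27/4.

y = -exp(2*x) + sin(2*x)/8 + 27*x*exp(2*x)/4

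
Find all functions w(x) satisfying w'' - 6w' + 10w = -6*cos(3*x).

Characteristic equation r² - 6r + 10 = 0 has discriminant (-6)² - 4·(10) = -4 < 0, so r = 3 ± i.
Hence w_h = C1*cos(x)*exp(3*x) + C2*exp(3*x)*sin(x).
Try w_p = A*cos(3*x) + B*sin(3*x). Substituting and equating the coefficients of cos(3x) and sin(3x) gives A = -6/325, B = 108/325, so w_p = -6*cos(3*x)/325 + 108*sin(3*x)/325.

w = -6*cos(3*x)/325 + 108*sin(3*x)/325 + C1*cos(x)*exp(3*x) + C2*exp(3*x)*sin(x)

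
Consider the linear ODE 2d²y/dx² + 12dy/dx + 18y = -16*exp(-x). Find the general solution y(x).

y = -2*exp(-x) + C1*exp(-3*x) + C2*x*exp(-3*x)

Divide through by 2: y'' + 6y' + 9y = -8*exp(-x).
Characteristic equation r² + 6r + 9 = 0 has discriminant (6)² - 4·(9) = 0, so r = -3 is a repeated root.
Hence y_h = (C1 + C2*x)*exp(-3*x).
Try y_p = A*exp(-x). Substituting into the equation and dividing by exp(-x) gives A = -2, so y_p = -2*exp(-x).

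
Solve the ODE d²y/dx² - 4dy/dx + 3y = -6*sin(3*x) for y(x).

Characteristic equation r² - 4r + 3 = 0 factors as (r - 1)(r - 3) = 0, so r = 1, 3.
Hence y_h = C1*exp(x) + C2*exp(3*x).
Try y_p = A*cos(3*x) + B*sin(3*x). Substituting and equating the coefficients of cos(3x) and sin(3x) gives A = -2/5, B = 1/5, so y_p = -2*cos(3*x)/5 + sin(3*x)/5.

y = -2*cos(3*x)/5 + sin(3*x)/5 + C1*exp(x) + C2*exp(3*x)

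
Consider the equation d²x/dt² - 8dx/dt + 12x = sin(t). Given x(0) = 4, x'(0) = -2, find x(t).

x = -369*exp(6*t)/148 + 8*cos(t)/185 + 11*sin(t)/185 + 129*exp(2*t)/20

Characteristic equation r² - 8r + 12 = 0 factors as (r - 6)(r - 2) = 0, so r = 6, 2.
Hence x_h = C1*exp(6*t) + C2*exp(2*t).
Try x_p = A*cos(t) + B*sin(t). Substituting and equating the coefficients of cos(t) and sin(t) gives A = 8/185, B = 11/185, so x_p = 8*cos(t)/185 + 11*sin(t)/185.
General solution: x = 8*cos(t)/185 + 11*sin(t)/185 + C1*exp(6*t) + C2*exp(2*t).
Apply the initial conditions: x(0) = 8/185 + C1 + C2 = 4 and x'(0) = 11/185 + 2*C2 + 6*C1 = -2. Solving gives C1 = -369/148, C2 = 129/20.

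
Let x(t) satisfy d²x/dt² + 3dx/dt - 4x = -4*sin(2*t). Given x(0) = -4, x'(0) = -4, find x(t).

x = -108*exp(t)/25 + 2*exp(-4*t)/25 + 6*cos(2*t)/25 + 8*sin(2*t)/25

Characteristic equation r² + 3r - 4 = 0 factors as (r - 1)(r + 4) = 0, so r = 1, -4.
Hence x_h = C1*exp(t) + C2*exp(-4*t).
Try x_p = A*cos(2*t) + B*sin(2*t). Substituting and equating the coefficients of cos(2t) and sin(2t) gives A = 6/25, B = 8/25, so x_p = 6*cos(2*t)/25 + 8*sin(2*t)/25.
General solution: x = 6*cos(2*t)/25 + 8*sin(2*t)/25 + C1*exp(t) + C2*exp(-4*t).
Apply the initial conditions: x(0) = 6/25 + C1 + C2 = -4 and x'(0) = 16/25 + C1 - 4*C2 = -4. Solving gives C1 = -108/25, C2 = 2/25.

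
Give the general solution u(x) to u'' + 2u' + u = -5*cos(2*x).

u = -4*sin(2*x)/5 + 3*cos(2*x)/5 + C1*exp(-x) + C2*x*exp(-x)

Characteristic equation r² + 2r + 1 = 0 has discriminant (2)² - 4·(1) = 0, so r = -1 is a repeated root.
Hence u_h = (C1 + C2*x)*exp(-x).
Try u_p = A*cos(2*x) + B*sin(2*x). Substituting and equating the coefficients of cos(2x) and sin(2x) gives A = 3/5, B = -4/5, so u_p = -4*sin(2*x)/5 + 3*cos(2*x)/5.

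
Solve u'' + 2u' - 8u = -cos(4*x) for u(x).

u = -sin(4*x)/80 + 3*cos(4*x)/80 + C1*exp(2*x) + C2*exp(-4*x)

Characteristic equation r² + 2r - 8 = 0 factors as (r - 2)(r + 4) = 0, so r = 2, -4.
Hence u_h = C1*exp(2*x) + C2*exp(-4*x).
Try u_p = A*cos(4*x) + B*sin(4*x). Substituting and equating the coefficients of cos(4x) and sin(4x) gives A = 3/80, B = -1/80, so u_p = -sin(4*x)/80 + 3*cos(4*x)/80.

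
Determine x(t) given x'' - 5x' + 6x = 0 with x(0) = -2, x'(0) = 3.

x = -9*exp(2*t) + 7*exp(3*t)

Characteristic equation r² - 5r + 6 = 0 factors as (r - 3)(r - 2) = 0, so r = 3, 2.
Hence x_h = C1*exp(3*t) + C2*exp(2*t).
Apply the initial conditions: x(0) = C1 + C2 = -2 and x'(0) = 2*C2 + 3*C1 = 3. Solving gives C1 = 7, C2 = -9.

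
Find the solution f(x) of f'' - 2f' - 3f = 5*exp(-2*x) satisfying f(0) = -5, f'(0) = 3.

f = -23*exp(-x)/4 - exp(3*x)/4 + exp(-2*x)

Characteristic equation r² - 2r - 3 = 0 factors as (r - 3)(r + 1) = 0, so r = 3, -1.
Hence f_h = C1*exp(3*x) + C2*exp(-x).
Try f_p = A*exp(-2*x). Substituting into the equation and dividing by exp(-2*x) gives A = 1, so f_p = exp(-2*x).
General solution: f = C1*exp(3*x) + C2*exp(-x) + exp(-2*x).
Apply the initial conditions: f(0) = 1 + C1 + C2 = -5 and f'(0) = -2 - C2 + 3*C1 = 3. Solving gives C1 = -1/4, C2 = -23/4.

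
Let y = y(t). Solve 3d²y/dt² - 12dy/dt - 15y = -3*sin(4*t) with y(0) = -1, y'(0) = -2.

y = -127*exp(5*t)/246 - 47*exp(-t)/102 - 16*cos(4*t)/697 + 21*sin(4*t)/697

Divide through by 3: y'' - 4y' - 5y = -sin(4*t).
Characteristic equation r² - 4r - 5 = 0 factors as (r + 1)(r - 5) = 0, so r = -1, 5.
Hence y_h = C1*exp(-t) + C2*exp(5*t).
Try y_p = A*cos(4*t) + B*sin(4*t). Substituting and equating the coefficients of cos(4t) and sin(4t) gives A = -16/697, B = 21/697, so y_p = -16*cos(4*t)/697 + 21*sin(4*t)/697.
General solution: y = -16*cos(4*t)/697 + 21*sin(4*t)/697 + C1*exp(-t) + C2*exp(5*t).
Apply the initial conditions: y(0) = -16/697 + C1 + C2 = -1 and y'(0) = 84/697 - C1 + 5*C2 = -2. Solving gives C1 = -47/102, C2 = -127/246.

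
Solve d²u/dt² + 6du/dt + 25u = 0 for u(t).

u = C1*cos(4*t)*exp(-3*t) + C2*exp(-3*t)*sin(4*t)

Characteristic equation r² + 6r + 25 = 0 has discriminant (6)² - 4·(25) = -64 < 0, so r = -3 ± 4i.
Hence u_h = C1*cos(4*t)*exp(-3*t) + C2*exp(-3*t)*sin(4*t).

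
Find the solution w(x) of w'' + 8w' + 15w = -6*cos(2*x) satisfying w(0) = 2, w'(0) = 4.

Characteristic equation r² + 8r + 15 = 0 factors as (r + 5)(r + 3) = 0, so r = -5, -3.
Hence w_h = C1*exp(-5*x) + C2*exp(-3*x).
Try w_p = A*cos(2*x) + B*sin(2*x). Substituting and equating the coefficients of cos(2x) and sin(2x) gives A = -66/377, B = -96/377, so w_p = -96*sin(2*x)/377 - 66*cos(2*x)/377.
General solution: w = -96*sin(2*x)/377 - 66*cos(2*x)/377 + C1*exp(-5*x) + C2*exp(-3*x).
Apply the initial conditions: w(0) = -66/377 + C1 + C2 = 2 and w'(0) = -192/377 - 5*C1 - 3*C2 = 4. Solving gives C1 = -160/29, C2 = 100/13.

w = -160*exp(-5*x)/29 - 96*sin(2*x)/377 - 66*cos(2*x)/377 + 100*exp(-3*x)/13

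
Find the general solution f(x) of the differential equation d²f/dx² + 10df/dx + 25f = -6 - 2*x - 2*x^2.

Characteristic equation r² + 10r + 25 = 0 has discriminant (10)² - 4·(25) = 0, so r = -5 is a repeated root.
Hence f_h = (C1 + C2*x)*exp(-5*x).
For the particular solution try f_p = A0 + A1*x + A2*x^2. Substituting and matching coefficients of each power of x gives A0 = -142/625, A1 = -2/125, A2 = -2/25, so f_p = -142/625 - 2*x^2/25 - 2*x/125.

f = -142/625 - 2*x**2/25 - 2*x/125 + C1*exp(-5*x) + C2*x*exp(-5*x)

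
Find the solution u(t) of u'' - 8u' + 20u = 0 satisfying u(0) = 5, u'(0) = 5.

Characteristic equation r² - 8r + 20 = 0 has discriminant (-8)² - 4·(20) = -16 < 0, so r = 4 ± 2i.
Hence u_h = C1*cos(2*t)*exp(4*t) + C2*exp(4*t)*sin(2*t).
Apply the initial conditions: u(0) = C1 = 5 and u'(0) = 2*C2 + 4*C1 = 5. Solving gives C1 = 5, C2 = -15/2.

u = 5*cos(2*t)*exp(4*t) - 15*exp(4*t)*sin(2*t)/2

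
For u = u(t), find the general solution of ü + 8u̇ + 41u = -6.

Characteristic equation r² + 8r + 41 = 0 has discriminant (8)² - 4·(41) = -100 < 0, so r = -4 ± 5i.
Hence u_h = C1*cos(5*t)*exp(-4*t) + C2*exp(-4*t)*sin(5*t).
For the particular solution try u_p = A0. Substituting and matching coefficients of each power of t gives A0 = -6/41, so u_p = -6/41.

u = -6/41 + C1*cos(5*t)*exp(-4*t) + C2*exp(-4*t)*sin(5*t)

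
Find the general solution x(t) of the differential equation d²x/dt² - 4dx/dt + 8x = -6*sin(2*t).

Characteristic equation r² - 4r + 8 = 0 has discriminant (-4)² - 4·(8) = -16 < 0, so r = 2 ± 2i.
Hence x_h = C1*cos(2*t)*exp(2*t) + C2*exp(2*t)*sin(2*t).
Try x_p = A*cos(2*t) + B*sin(2*t). Substituting and equating the coefficients of cos(2t) and sin(2t) gives A = -3/5, B = -3/10, so x_p = -3*cos(2*t)/5 - 3*sin(2*t)/10.

x = -3*cos(2*t)/5 - 3*sin(2*t)/10 + C1*cos(2*t)*exp(2*t) + C2*exp(2*t)*sin(2*t)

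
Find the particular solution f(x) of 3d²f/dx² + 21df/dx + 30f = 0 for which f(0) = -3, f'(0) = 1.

f = -14*exp(-2*x)/3 + 5*exp(-5*x)/3

Divide through by 3: f'' + 7f' + 10f = 0.
Characteristic equation r² + 7r + 10 = 0 factors as (r + 5)(r + 2) = 0, so r = -5, -2.
Hence f_h = C1*exp(-5*x) + C2*exp(-2*x).
Apply the initial conditions: f(0) = C1 + C2 = -3 and f'(0) = -5*C1 - 2*C2 = 1. Solving gives C1 = 5/3, C2 = -14/3.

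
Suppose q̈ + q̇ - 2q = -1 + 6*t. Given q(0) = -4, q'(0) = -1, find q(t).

Characteristic equation r² + r - 2 = 0 factors as (r - 1)(r + 2) = 0, so r = 1, -2.
Hence q_h = C1*exp(t) + C2*exp(-2*t).
For the particular solution try q_p = A0 + A1*t. Substituting and matching coefficients of each power of t gives A0 = -1, A1 = -3, so q_p = -1 - 3*t.
General solution: q = -1 - 3*t + C1*exp(t) + C2*exp(-2*t).
Apply the initial conditions: q(0) = -1 + C1 + C2 = -4 and q'(0) = -3 + C1 - 2*C2 = -1. Solving gives C1 = -4/3, C2 = -5/3.

q = -1 - 3*t - 5*exp(-2*t)/3 - 4*exp(t)/3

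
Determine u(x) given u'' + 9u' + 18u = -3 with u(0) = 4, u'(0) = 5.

u = -1/6 + 10*exp(-3*x) - 35*exp(-6*x)/6

Characteristic equation r² + 9r + 18 = 0 factors as (r + 3)(r + 6) = 0, so r = -3, -6.
Hence u_h = C1*exp(-3*x) + C2*exp(-6*x).
For the particular solution try u_p = A0. Substituting and matching coefficients of each power of x gives A0 = -1/6, so u_p = -1/6.
General solution: u = -1/6 + C1*exp(-3*x) + C2*exp(-6*x).
Apply the initial conditions: u(0) = -1/6 + C1 + C2 = 4 and u'(0) = -6*C2 - 3*C1 = 5. Solving gives C1 = 10, C2 = -35/6.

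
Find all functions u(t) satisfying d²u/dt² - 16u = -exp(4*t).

u = C1*exp(4*t) + C2*exp(-4*t) - t*exp(4*t)/8

Characteristic equation r² - 16 = 0 factors as (r - 4)(r + 4) = 0, so r = 4, -4.
Hence u_h = C1*exp(4*t) + C2*exp(-4*t).
Since exp(4*t) solves the homogeneous equation (r = 4 is a root of multiplicity 1), multiply the trial by t. Try u_p = A*t*exp(4*t). Substituting into the equation and dividing by exp(4*t) gives A = -1/8, so u_p = -t*exp(4*t)/8.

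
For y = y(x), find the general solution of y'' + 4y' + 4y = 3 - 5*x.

Characteristic equation r² + 4r + 4 = 0 has discriminant (4)² - 4·(4) = 0, so r = -2 is a repeated root.
Hence y_h = (C1 + C2*x)*exp(-2*x).
For the particular solution try y_p = A0 + A1*x. Substituting and matching coefficients of each power of x gives A0 = 2, A1 = -5/4, so y_p = 2 - 5*x/4.

y = 2 - 5*x/4 + C1*exp(-2*x) + C2*x*exp(-2*x)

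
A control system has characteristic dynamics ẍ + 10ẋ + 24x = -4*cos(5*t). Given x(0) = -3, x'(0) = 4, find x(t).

Characteristic equation r² + 10r + 24 = 0 factors as (r + 4)(r + 6) = 0, so r = -4, -6.
Hence x_h = C1*exp(-4*t) + C2*exp(-6*t).
Try x_p = A*cos(5*t) + B*sin(5*t). Substituting and equating the coefficients of cos(5t) and sin(5t) gives A = 4/2501, B = -200/2501, so x_p = -200*sin(5*t)/2501 + 4*cos(5*t)/2501.
General solution: x = -200*sin(5*t)/2501 + 4*cos(5*t)/2501 + C1*exp(-4*t) + C2*exp(-6*t).
Apply the initial conditions: x(0) = 4/2501 + C1 + C2 = -3 and x'(0) = -1000/2501 - 6*C2 - 4*C1 = 4. Solving gives C1 = -279/41, C2 = 232/61.

x = -279*exp(-4*t)/41 - 200*sin(5*t)/2501 + 4*cos(5*t)/2501 + 232*exp(-6*t)/61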